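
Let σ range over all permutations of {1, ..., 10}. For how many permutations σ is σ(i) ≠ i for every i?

1334961

Use !n = (n-1)(!(n-1) + !(n-2)).
!10 = 9·(133496 + 14833) = 9·148329 = 1334961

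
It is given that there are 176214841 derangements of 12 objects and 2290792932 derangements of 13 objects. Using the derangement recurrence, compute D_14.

32071101049

D_14 = (14-1)·(D_13 + D_12) = 13·(2290792932 + 176214841) = 13·2467007773 = 32071101049.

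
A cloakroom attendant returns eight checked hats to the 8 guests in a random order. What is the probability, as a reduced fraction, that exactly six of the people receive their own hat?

Favorable outcomes: C(8,6)·!2 = 28·1 = 28.
Total outcomes: 8! = 40320.
Probability = 28/40320 = 1/1440.

1/1440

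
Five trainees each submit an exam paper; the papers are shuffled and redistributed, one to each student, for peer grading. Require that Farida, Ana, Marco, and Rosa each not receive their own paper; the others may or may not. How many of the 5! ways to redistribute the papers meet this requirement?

Let A_j be the event that the j-th constrained one is fixed. By inclusion-exclusion over the 4 events:
Σ_{j=0}^{4} (-1)^j C(4,j)(5-j)!
= C(4,0)·5! - C(4,1)·4! + C(4,2)·3! - C(4,3)·2! + C(4,4)·1!
= 120 - 96 + 36 - 8 + 1
= 53

53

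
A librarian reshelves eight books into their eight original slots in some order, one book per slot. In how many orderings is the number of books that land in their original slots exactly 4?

630

Pick the 4 fixed positions: C(8,4) = 70 ways.
The other 4 form a derangement: !4 = 9.
Total: 70 × 9 = 630.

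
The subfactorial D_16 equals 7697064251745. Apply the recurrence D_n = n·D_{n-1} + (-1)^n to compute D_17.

130850092279664

D_17 = 17·7697064251745 - 1 = 130850092279664.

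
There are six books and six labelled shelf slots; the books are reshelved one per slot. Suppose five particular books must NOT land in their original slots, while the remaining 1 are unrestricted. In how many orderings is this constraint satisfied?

Let A_j be the event that the j-th constrained one is fixed. By inclusion-exclusion over the 5 events:
Σ_{j=0}^{5} (-1)^j C(5,j)(6-j)!
= C(5,0)·6! - C(5,1)·5! + C(5,2)·4! - C(5,3)·3! + C(5,4)·2! - C(5,5)·1!
= 720 - 600 + 240 - 60 + 10 - 1
= 309

309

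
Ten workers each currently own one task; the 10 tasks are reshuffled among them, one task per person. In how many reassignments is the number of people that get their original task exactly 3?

Pick the 3 fixed positions: C(10,3) = 120 ways.
The remaining 7 must be deranged: !7 = 1854.
Total: 120 × 1854 = 222480.

222480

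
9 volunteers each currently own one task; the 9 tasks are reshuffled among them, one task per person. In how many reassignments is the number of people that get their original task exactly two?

66744

Choose which 2 of the 9 are fixed: C(9,2) = 36.
The other 7 form a derangement: !7 = 1854.
Total: 36 × 1854 = 66744.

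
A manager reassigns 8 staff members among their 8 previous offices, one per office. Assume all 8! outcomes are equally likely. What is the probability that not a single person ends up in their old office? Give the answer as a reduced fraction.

2119/5760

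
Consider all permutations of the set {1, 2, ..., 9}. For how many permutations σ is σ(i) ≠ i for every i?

133496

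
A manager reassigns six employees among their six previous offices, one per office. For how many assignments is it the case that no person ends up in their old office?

265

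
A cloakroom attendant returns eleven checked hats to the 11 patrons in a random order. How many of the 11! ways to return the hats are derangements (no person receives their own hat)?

!11 = 11! · Σ_{k=0}^{11} (-1)^k/k!
= 11! - 11!/1! + 11!/2! - 11!/3! + 11!/4! - 11!/5! + 11!/6! - 11!/7! + 11!/8! - 11!/9! + 11!/10! - 11!/11!
= 39916800 - 39916800 + 19958400 - 6652800 + 1663200 - 332640 + 55440 - 7920 + 990 - 110 + 11 - 1
= 14684570

14684570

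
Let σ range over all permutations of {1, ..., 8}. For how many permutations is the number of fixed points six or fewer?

40319

Sum C(8,i)·!(8-i) for i = 0..6:
  i=0: C(8,0)·!8 = 1·14833 = 14833
  i=1: C(8,1)·!7 = 8·1854 = 14832
  i=2: C(8,2)·!6 = 28·265 = 7420
  i=3: C(8,3)·!5 = 56·44 = 2464
  i=4: C(8,4)·!4 = 70·9 = 630
  i=5: C(8,5)·!3 = 56·2 = 112
  i=6: C(8,6)·!2 = 28·1 = 28
Total = 40319.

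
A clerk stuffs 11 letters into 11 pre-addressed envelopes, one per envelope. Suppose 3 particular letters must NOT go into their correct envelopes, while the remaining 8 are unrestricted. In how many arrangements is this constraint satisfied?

Let A_j be the event that the j-th constrained one is fixed. By inclusion-exclusion over the 3 events:
Σ_{j=0}^{3} (-1)^j C(3,j)(11-j)!
= C(3,0)·11! - C(3,1)·10! + C(3,2)·9! - C(3,3)·8!
= 39916800 - 10886400 + 1088640 - 40320
= 30078720

30078720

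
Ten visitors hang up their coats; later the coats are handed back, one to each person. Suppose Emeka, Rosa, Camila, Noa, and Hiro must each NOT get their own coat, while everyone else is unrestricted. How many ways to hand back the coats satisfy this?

2170680

Let A_j be the event that the j-th constrained one is fixed. By inclusion-exclusion over the 5 events:
Σ_{j=0}^{5} (-1)^j C(5,j)(10-j)!
= C(5,0)·10! - C(5,1)·9! + C(5,2)·8! - C(5,3)·7! + C(5,4)·6! - C(5,5)·5!
= 3628800 - 1814400 + 403200 - 50400 + 3600 - 120
= 2170680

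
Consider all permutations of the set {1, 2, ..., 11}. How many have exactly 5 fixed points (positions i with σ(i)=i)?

122430

Choose which 5 of the 11 are fixed: C(11,5) = 462.
The other 6 form a derangement: !6 = 265.
Total: 462 × 265 = 122430.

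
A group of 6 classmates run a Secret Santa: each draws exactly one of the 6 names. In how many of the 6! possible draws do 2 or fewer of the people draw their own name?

664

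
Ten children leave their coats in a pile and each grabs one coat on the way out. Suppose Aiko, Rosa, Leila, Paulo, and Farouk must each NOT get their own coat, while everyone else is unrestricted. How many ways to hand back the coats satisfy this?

2170680

Let A_j be the event that the j-th constrained one is fixed. By inclusion-exclusion over the 5 events:
Σ_{j=0}^{5} (-1)^j C(5,j)(10-j)!
= C(5,0)·10! - C(5,1)·9! + C(5,2)·8! - C(5,3)·7! + C(5,4)·6! - C(5,5)·5!
= 3628800 - 1814400 + 403200 - 50400 + 3600 - 120
= 2170680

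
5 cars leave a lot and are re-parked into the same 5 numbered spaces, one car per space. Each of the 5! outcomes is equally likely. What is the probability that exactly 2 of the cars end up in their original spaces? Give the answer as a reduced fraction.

1/6

Favorable outcomes: C(5,2)·!3 = 10·2 = 20.
Total outcomes: 5! = 120.
Probability = 20/120 = 1/6.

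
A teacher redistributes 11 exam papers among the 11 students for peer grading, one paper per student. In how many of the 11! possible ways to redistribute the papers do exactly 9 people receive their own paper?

Choose which 9 of the 11 are fixed: C(11,9) = 55.
The other 2 form a derangement: !2 = 1.
Total: 55 × 1 = 55.

55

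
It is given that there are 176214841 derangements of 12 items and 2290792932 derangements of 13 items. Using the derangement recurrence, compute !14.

32071101049

!14 = (14-1)·(!13 + !12) = 13·(2290792932 + 176214841) = 13·2467007773 = 32071101049.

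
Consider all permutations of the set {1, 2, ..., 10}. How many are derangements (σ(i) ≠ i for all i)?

1334961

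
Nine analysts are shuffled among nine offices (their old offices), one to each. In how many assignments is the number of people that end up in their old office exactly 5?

Choose which 5 of the 9 are fixed: C(9,5) = 126.
The remaining 4 must be deranged: !4 = 9.
Total: 126 × 9 = 1134.

1134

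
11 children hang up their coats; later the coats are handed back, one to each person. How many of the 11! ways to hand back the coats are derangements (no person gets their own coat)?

14684570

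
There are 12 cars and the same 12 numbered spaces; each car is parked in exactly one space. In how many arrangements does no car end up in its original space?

176214841

The number of derangements of 12 is !12 = Σ_{k=0}^{12} (-1)^k·12!/k!
= 12! - 12!/1! + 12!/2! - 12!/3! + 12!/4! - 12!/5! + 12!/6! - 12!/7! + 12!/8! - 12!/9! + 12!/10! - 12!/11! + 12!/12!
= 479001600 - 479001600 + 239500800 - 79833600 + 19958400 - 3991680 + 665280 - 95040 + 11880 - 1320 + 132 - 12 + 1
= 176214841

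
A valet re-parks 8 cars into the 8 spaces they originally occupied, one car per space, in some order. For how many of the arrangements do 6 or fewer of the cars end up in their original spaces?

40319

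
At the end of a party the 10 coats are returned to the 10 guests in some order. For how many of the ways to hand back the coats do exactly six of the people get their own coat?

1890

Choose which 6 of the 10 are fixed: C(10,6) = 210.
The remaining 4 must be deranged: !4 = 9.
Total: 210 × 9 = 1890.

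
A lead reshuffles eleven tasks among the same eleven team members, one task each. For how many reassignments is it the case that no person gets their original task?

14684570

By inclusion-exclusion, !11 = Σ (-1)^k · 11!/k! for k=0..11
= 11! - 11!/1! + 11!/2! - 11!/3! + 11!/4! - 11!/5! + 11!/6! - 11!/7! + 11!/8! - 11!/9! + 11!/10! - 11!/11!
= 39916800 - 39916800 + 19958400 - 6652800 + 1663200 - 332640 + 55440 - 7920 + 990 - 110 + 11 - 1
= 14684570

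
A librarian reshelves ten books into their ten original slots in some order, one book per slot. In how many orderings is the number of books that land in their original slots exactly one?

Choose which one of the 10 is fixed: C(10,1) = 10.
The remaining 9 must be deranged: !9 = 133496.
Total: 10 × 133496 = 1334960.

1334960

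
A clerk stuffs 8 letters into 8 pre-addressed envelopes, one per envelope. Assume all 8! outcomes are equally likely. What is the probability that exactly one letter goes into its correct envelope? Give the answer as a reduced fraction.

103/280

Favorable outcomes: C(8,1)·!7 = 8·1854 = 14832.
Total outcomes: 8! = 40320.
Probability = 14832/40320 = 103/280.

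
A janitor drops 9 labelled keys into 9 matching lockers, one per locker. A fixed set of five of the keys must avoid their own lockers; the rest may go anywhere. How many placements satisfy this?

205056

Let A_j be the event that the j-th constrained one is fixed. By inclusion-exclusion over the 5 events:
Σ_{j=0}^{5} (-1)^j C(5,j)(9-j)!
= C(5,0)·9! - C(5,1)·8! + C(5,2)·7! - C(5,3)·6! + C(5,4)·5! - C(5,5)·4!
= 362880 - 201600 + 50400 - 7200 + 600 - 24
= 205056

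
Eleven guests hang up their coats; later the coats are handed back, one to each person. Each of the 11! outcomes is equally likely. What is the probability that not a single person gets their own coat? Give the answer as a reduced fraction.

1468457/3991680

Favorable outcomes: !11 = 14684570.
Total outcomes: 11! = 39916800.
Probability = 14684570/39916800 = 1468457/3991680.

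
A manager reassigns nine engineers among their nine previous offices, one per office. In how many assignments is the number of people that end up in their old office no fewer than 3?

29143

Sum C(9,i)·!(9-i) for i = 3..9:
  i=3: C(9,3)·!6 = 84·265 = 22260
  i=4: C(9,4)·!5 = 126·44 = 5544
  i=5: C(9,5)·!4 = 126·9 = 1134
  i=6: C(9,6)·!3 = 84·2 = 168
  i=7: C(9,7)·!2 = 36·1 = 36
  i=8: C(9,8)·!1 = 9·0 = 0
  i=9: C(9,9)·!0 = 1·1 = 1
Total = 29143.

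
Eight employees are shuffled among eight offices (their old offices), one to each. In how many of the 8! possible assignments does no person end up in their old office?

14833

By inclusion-exclusion, !8 = Σ (-1)^k · 8!/k! for k=0..8
= 8! - 8!/1! + 8!/2! - 8!/3! + 8!/4! - 8!/5! + 8!/6! - 8!/7! + 8!/8!
= 40320 - 40320 + 20160 - 6720 + 1680 - 336 + 56 - 8 + 1
= 14833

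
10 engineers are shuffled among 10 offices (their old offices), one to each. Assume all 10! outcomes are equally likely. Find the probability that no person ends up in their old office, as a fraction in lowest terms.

Favorable outcomes: !10 = 1334961.
Total outcomes: 10! = 3628800.
Probability = 1334961/3628800 = 16481/44800.

16481/44800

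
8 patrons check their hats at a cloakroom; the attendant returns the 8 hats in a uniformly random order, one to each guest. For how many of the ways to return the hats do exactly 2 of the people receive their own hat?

7420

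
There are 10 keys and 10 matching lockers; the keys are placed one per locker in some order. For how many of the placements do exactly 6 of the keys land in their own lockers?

Pick the 6 fixed positions: C(10,6) = 210 ways.
The remaining 4 must be deranged: !4 = 9.
Total: 210 × 9 = 1890.

1890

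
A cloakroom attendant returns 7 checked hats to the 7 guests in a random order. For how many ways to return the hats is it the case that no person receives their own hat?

1854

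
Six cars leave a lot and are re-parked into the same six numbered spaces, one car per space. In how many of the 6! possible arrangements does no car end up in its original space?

265

Use !n = n·!(n-1) + (-1)^n.
!6 = 6·44 + 1 = 265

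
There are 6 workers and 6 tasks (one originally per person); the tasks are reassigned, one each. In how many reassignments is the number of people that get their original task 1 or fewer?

529

Sum C(6,i)·!(6-i) for i = 0..1:
  i=0: C(6,0)·!6 = 1·265 = 265
  i=1: C(6,1)·!5 = 6·44 = 264
Total = 529.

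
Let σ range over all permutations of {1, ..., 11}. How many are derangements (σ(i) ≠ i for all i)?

14684570

The subfactorial !11 = [11!/e] (nearest integer).
11! = 39916800, and 39916800/e ≈ 14684570.08, so !11 = 14684570.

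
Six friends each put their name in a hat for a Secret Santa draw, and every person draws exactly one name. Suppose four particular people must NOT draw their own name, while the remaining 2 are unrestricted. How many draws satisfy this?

362

Inclusion-exclusion on the 4 forbidden self-matches:
Σ_{j=0}^{4} (-1)^j C(4,j)(6-j)!
= C(4,0)·6! - C(4,1)·5! + C(4,2)·4! - C(4,3)·3! + C(4,4)·2!
= 720 - 480 + 144 - 24 + 2
= 362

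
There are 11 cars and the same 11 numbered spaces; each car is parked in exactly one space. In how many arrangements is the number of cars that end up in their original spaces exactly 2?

7342280

Pick the 2 fixed positions: C(11,2) = 55 ways.
The remaining 9 must be deranged: !9 = 133496.
Total: 55 × 133496 = 7342280.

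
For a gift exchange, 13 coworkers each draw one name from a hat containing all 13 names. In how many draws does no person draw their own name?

2290792932

Use !n = (n-1)(!(n-1) + !(n-2)).
!13 = 12·(176214841 + 14684570) = 12·190899411 = 2290792932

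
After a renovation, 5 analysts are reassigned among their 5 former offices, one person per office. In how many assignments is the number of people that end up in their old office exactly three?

Pick the 3 fixed positions: C(5,3) = 10 ways.
The remaining 2 must be deranged: !2 = 1.
Total: 10 × 1 = 10.

10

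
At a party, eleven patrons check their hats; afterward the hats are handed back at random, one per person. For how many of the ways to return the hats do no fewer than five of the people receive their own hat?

146114

Sum C(11,i)·!(11-i) for i = 5..11:
  i=5: C(11,5)·!6 = 462·265 = 122430
  i=6: C(11,6)·!5 = 462·44 = 20328
  i=7: C(11,7)·!4 = 330·9 = 2970
  i=8: C(11,8)·!3 = 165·2 = 330
  i=9: C(11,9)·!2 = 55·1 = 55
  i=10: C(11,10)·!1 = 11·0 = 0
  i=11: C(11,11)·!0 = 1·1 = 1
Total = 146114.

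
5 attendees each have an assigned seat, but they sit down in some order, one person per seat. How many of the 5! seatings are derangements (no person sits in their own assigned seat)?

Recurrence: !5 = 5·!4 + (-1)^5.
!5 = 5·9 - 1 = 44

44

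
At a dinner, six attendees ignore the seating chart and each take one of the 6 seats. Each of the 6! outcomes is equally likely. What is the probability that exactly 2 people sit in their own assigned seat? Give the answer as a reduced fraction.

3/16

Favorable outcomes: C(6,2)·!4 = 15·9 = 135.
Total outcomes: 6! = 720.
Probability = 135/720 = 3/16.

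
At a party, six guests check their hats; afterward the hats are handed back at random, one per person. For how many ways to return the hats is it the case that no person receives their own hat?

Use !n = n·!(n-1) + (-1)^n.
!6 = 6·44 + 1 = 265

265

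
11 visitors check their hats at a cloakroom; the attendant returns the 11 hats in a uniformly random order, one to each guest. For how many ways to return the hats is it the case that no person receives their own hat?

14684570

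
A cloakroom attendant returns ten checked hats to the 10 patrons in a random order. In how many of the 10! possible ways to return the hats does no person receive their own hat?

Use !n = (n-1)(!(n-1) + !(n-2)).
!10 = 9·(133496 + 14833) = 9·148329 = 1334961

1334961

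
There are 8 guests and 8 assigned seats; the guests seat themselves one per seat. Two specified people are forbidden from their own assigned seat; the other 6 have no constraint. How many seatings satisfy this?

30960

Let A_j be the event that the j-th constrained one is fixed. By inclusion-exclusion over the 2 events:
Σ_{j=0}^{2} (-1)^j C(2,j)(8-j)!
= C(2,0)·8! - C(2,1)·7! + C(2,2)·6!
= 40320 - 10080 + 720
= 30960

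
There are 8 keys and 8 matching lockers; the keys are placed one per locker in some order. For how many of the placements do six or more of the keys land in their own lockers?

29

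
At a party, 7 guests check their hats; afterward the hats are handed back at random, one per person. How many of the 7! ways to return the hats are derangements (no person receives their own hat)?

1854

The subfactorial !7 = [7!/e] (nearest integer).
7! = 5040, and 5040/e ≈ 1854.11, so !7 = 1854.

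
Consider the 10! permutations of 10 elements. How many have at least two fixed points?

958879

Sum C(10,i)·!(10-i) for i = 2..10:
  i=2: C(10,2)·!8 = 45·14833 = 667485
  i=3: C(10,3)·!7 = 120·1854 = 222480
  i=4: C(10,4)·!6 = 210·265 = 55650
  i=5: C(10,5)·!5 = 252·44 = 11088
  i=6: C(10,6)·!4 = 210·9 = 1890
  i=7: C(10,7)·!3 = 120·2 = 240
  i=8: C(10,8)·!2 = 45·1 = 45
  i=9: C(10,9)·!1 = 10·0 = 0
  i=10: C(10,10)·!0 = 1·1 = 1
Total = 958879.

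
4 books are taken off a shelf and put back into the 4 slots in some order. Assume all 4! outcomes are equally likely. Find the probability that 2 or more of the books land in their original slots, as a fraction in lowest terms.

Favorable outcomes: Σ_{i≥2} C(4,i)·!(4-i) = 6·1 + 4·0 + 1·1 = 7.
Total outcomes: 4! = 24.
Probability = 7/24 = 7/24.

7/24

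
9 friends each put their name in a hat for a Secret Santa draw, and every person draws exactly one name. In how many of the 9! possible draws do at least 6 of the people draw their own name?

# with exactly i fixed is C(9,i)·!(9-i); sum over i=6..9:
  i=6: C(9,6)·!3 = 84·2 = 168
  i=7: C(9,7)·!2 = 36·1 = 36
  i=8: C(9,8)·!1 = 9·0 = 0
  i=9: C(9,9)·!0 = 1·1 = 1
Total = 205.

205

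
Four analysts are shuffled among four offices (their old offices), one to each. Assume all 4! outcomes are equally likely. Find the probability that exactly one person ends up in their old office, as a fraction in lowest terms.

Favorable outcomes: C(4,1)·!3 = 4·2 = 8.
Total outcomes: 4! = 24.
Probability = 8/24 = 1/3.

1/3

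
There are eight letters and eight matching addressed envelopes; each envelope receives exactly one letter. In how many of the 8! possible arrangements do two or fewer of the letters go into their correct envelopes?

37085

# with exactly i fixed is C(8,i)·!(8-i); sum over i=0..2:
  i=0: C(8,0)·!8 = 1·14833 = 14833
  i=1: C(8,1)·!7 = 8·1854 = 14832
  i=2: C(8,2)·!6 = 28·265 = 7420
Total = 37085.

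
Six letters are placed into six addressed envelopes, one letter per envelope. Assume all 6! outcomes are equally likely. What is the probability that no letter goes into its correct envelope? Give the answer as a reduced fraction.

Favorable outcomes: !6 = 265.
Total outcomes: 6! = 720.
Probability = 265/720 = 53/144.

53/144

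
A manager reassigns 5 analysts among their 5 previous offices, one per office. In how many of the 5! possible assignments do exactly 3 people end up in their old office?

10

Choose which 3 of the 5 are fixed: C(5,3) = 10.
The other 2 form a derangement: !2 = 1.
Total: 10 × 1 = 10.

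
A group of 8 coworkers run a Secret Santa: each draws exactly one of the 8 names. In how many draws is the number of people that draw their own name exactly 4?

630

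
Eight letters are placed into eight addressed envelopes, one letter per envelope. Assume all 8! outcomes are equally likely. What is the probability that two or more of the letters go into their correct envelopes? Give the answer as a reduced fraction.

Favorable outcomes: Σ_{i≥2} C(8,i)·!(8-i) = 28·265 + 56·44 + 70·9 + 56·2 + 28·1 + 8·0 + 1·1 = 10655.
Total outcomes: 8! = 40320.
Probability = 10655/40320 = 2131/8064.

2131/8064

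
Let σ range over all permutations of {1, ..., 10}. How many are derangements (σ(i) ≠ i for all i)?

1334961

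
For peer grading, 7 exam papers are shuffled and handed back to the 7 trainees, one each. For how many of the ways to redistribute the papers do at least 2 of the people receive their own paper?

1331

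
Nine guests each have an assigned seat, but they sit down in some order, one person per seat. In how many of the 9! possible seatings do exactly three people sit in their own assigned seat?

22260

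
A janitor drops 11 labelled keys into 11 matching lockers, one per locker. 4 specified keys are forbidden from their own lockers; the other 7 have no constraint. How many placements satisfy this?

Inclusion-exclusion on the 4 forbidden self-matches:
Σ_{j=0}^{4} (-1)^j C(4,j)(11-j)!
= C(4,0)·11! - C(4,1)·10! + C(4,2)·9! - C(4,3)·8! + C(4,4)·7!
= 39916800 - 14515200 + 2177280 - 161280 + 5040
= 27422640

27422640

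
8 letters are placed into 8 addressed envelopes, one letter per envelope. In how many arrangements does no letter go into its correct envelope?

14833

Recurrence: !8 = 8·!7 + (-1)^8.
!8 = 8·1854 + 1 = 14833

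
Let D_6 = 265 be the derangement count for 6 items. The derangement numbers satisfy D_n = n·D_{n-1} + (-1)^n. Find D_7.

D_7 = 7·265 - 1 = 1854.

1854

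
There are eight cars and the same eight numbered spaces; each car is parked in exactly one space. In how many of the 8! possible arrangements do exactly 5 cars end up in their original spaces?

112

Pick the 5 fixed positions: C(8,5) = 56 ways.
The remaining 3 must be deranged: !3 = 2.
Total: 56 × 2 = 112.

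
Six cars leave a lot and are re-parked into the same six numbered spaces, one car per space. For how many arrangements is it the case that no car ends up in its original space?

The number of derangements of 6 is !6 = Σ_{k=0}^{6} (-1)^k·6!/k!
= 6! - 6!/1! + 6!/2! - 6!/3! + 6!/4! - 6!/5! + 6!/6!
= 720 - 720 + 360 - 120 + 30 - 6 + 1
= 265

265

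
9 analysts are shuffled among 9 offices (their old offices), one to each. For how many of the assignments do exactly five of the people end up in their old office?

1134

Pick the 5 fixed positions: C(9,5) = 126 ways.
The other 4 form a derangement: !4 = 9.
Total: 126 × 9 = 1134.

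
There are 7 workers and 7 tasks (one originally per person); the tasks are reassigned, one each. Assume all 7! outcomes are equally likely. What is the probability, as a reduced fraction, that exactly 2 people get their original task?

11/60

Favorable outcomes: C(7,2)·!5 = 21·44 = 924.
Total outcomes: 7! = 5040.
Probability = 924/5040 = 11/60.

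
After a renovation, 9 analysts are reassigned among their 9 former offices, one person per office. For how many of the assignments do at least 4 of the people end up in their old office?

# with exactly i fixed is C(9,i)·!(9-i); sum over i=4..9:
  i=4: C(9,4)·!5 = 126·44 = 5544
  i=5: C(9,5)·!4 = 126·9 = 1134
  i=6: C(9,6)·!3 = 84·2 = 168
  i=7: C(9,7)·!2 = 36·1 = 36
  i=8: C(9,8)·!1 = 9·0 = 0
  i=9: C(9,9)·!0 = 1·1 = 1
Total = 6883.

6883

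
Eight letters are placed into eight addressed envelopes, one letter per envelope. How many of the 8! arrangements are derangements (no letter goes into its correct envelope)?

14833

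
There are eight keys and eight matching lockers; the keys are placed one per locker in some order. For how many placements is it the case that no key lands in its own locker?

14833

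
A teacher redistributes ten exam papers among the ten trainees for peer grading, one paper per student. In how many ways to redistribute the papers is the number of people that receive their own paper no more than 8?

3628799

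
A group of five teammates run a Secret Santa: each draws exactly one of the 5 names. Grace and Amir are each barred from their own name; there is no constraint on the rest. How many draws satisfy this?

78

Let A_j be the event that the j-th constrained one is fixed. By inclusion-exclusion over the 2 events:
Σ_{j=0}^{2} (-1)^j C(2,j)(5-j)!
= C(2,0)·5! - C(2,1)·4! + C(2,2)·3!
= 120 - 48 + 6
= 78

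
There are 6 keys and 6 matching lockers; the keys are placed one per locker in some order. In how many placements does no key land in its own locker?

265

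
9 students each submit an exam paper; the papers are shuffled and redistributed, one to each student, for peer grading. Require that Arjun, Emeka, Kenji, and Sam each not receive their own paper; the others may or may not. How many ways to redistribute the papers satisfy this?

Let A_j be the event that the j-th constrained one is fixed. By inclusion-exclusion over the 4 events:
Σ_{j=0}^{4} (-1)^j C(4,j)(9-j)!
= C(4,0)·9! - C(4,1)·8! + C(4,2)·7! - C(4,3)·6! + C(4,4)·5!
= 362880 - 161280 + 30240 - 2880 + 120
= 229080

229080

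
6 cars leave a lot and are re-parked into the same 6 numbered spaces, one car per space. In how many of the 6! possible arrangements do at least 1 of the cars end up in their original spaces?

Sum C(6,i)·!(6-i) for i = 1..6:
  i=1: C(6,1)·!5 = 6·44 = 264
  i=2: C(6,2)·!4 = 15·9 = 135
  i=3: C(6,3)·!3 = 20·2 = 40
  i=4: C(6,4)·!2 = 15·1 = 15
  i=5: C(6,5)·!1 = 6·0 = 0
  i=6: C(6,6)·!0 = 1·1 = 1
Total = 455.

455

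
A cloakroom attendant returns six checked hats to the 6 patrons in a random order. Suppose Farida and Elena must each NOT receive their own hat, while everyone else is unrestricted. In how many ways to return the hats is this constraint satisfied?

Let A_j be the event that the j-th constrained one is fixed. By inclusion-exclusion over the 2 events:
Σ_{j=0}^{2} (-1)^j C(2,j)(6-j)!
= C(2,0)·6! - C(2,1)·5! + C(2,2)·4!
= 720 - 240 + 24
= 504

504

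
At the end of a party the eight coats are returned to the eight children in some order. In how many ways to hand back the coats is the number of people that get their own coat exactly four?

630

Choose which 4 of the 8 are fixed: C(8,4) = 70.
The other 4 form a derangement: !4 = 9.
Total: 70 × 9 = 630.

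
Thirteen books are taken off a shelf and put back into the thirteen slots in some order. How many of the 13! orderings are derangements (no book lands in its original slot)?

2290792932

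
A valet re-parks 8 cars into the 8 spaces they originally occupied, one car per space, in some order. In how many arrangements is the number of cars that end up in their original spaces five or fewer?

40291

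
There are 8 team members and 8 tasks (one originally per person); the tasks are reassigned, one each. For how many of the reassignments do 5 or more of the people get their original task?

# with exactly i fixed is C(8,i)·!(8-i); sum over i=5..8:
  i=5: C(8,5)·!3 = 56·2 = 112
  i=6: C(8,6)·!2 = 28·1 = 28
  i=7: C(8,7)·!1 = 8·0 = 0
  i=8: C(8,8)·!0 = 1·1 = 1
Total = 141.

141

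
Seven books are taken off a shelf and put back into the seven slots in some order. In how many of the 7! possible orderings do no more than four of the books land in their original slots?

5018

# with exactly i fixed is C(7,i)·!(7-i); sum over i=0..4:
  i=0: C(7,0)·!7 = 1·1854 = 1854
  i=1: C(7,1)·!6 = 7·265 = 1855
  i=2: C(7,2)·!5 = 21·44 = 924
  i=3: C(7,3)·!4 = 35·9 = 315
  i=4: C(7,4)·!3 = 35·2 = 70
Total = 5018.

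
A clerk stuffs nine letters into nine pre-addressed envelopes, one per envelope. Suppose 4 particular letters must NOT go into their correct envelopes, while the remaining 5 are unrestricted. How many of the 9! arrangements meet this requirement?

229080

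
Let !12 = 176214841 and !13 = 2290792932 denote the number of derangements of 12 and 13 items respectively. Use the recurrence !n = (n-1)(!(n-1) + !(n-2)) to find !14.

32071101049

!14 = (14-1)·(!13 + !12) = 13·(2290792932 + 176214841) = 13·2467007773 = 32071101049.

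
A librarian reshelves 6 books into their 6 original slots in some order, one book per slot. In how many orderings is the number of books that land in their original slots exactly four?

15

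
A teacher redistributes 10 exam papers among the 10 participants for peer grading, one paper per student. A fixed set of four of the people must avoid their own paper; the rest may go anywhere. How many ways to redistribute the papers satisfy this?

2399760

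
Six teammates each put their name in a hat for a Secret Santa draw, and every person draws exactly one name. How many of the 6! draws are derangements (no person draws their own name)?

!6 is the nearest integer to 6!/e.
6! = 720, and 720/e ≈ 264.87, so !6 = 265.

265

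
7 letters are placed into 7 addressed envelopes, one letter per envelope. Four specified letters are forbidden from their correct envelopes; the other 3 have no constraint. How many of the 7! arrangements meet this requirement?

Let A_j be the event that the j-th constrained one is fixed. By inclusion-exclusion over the 4 events:
Σ_{j=0}^{4} (-1)^j C(4,j)(7-j)!
= C(4,0)·7! - C(4,1)·6! + C(4,2)·5! - C(4,3)·4! + C(4,4)·3!
= 5040 - 2880 + 720 - 96 + 6
= 2790

2790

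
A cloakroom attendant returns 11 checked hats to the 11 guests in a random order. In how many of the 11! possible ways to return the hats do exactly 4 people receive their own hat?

Choose which 4 of the 11 are fixed: C(11,4) = 330.
The other 7 form a derangement: !7 = 1854.
Total: 330 × 1854 = 611820.

611820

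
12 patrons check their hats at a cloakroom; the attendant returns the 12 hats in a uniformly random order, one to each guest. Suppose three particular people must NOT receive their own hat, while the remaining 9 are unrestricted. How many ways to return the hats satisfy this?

Let A_j be the event that the j-th constrained one is fixed. By inclusion-exclusion over the 3 events:
Σ_{j=0}^{3} (-1)^j C(3,j)(12-j)!
= C(3,0)·12! - C(3,1)·11! + C(3,2)·10! - C(3,3)·9!
= 479001600 - 119750400 + 10886400 - 362880
= 369774720

369774720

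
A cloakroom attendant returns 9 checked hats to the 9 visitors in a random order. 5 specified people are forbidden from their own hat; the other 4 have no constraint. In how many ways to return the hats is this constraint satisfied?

Inclusion-exclusion on the 5 forbidden self-matches:
Σ_{j=0}^{5} (-1)^j C(5,j)(9-j)!
= C(5,0)·9! - C(5,1)·8! + C(5,2)·7! - C(5,3)·6! + C(5,4)·5! - C(5,5)·4!
= 362880 - 201600 + 50400 - 7200 + 600 - 24
= 205056

205056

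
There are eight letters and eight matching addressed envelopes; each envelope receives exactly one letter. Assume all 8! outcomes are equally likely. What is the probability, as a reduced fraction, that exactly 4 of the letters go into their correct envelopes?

1/64

Favorable outcomes: C(8,4)·!4 = 70·9 = 630.
Total outcomes: 8! = 40320.
Probability = 630/40320 = 1/64.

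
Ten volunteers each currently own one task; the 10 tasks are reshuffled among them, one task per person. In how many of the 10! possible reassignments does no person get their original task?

1334961

Recurrence: !10 = 9·(!9 + !8).
!10 = 9·(133496 + 14833) = 9·148329 = 1334961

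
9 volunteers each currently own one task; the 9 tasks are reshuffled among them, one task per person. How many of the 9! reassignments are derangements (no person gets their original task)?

133496

!9 is the nearest integer to 9!/e.
9! = 362880, and 362880/e ≈ 133496.09, so !9 = 133496.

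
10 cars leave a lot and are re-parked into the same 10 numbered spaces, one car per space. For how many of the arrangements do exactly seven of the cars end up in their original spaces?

Choose which 7 of the 10 are fixed: C(10,7) = 120.
The other 3 form a derangement: !3 = 2.
Total: 120 × 2 = 240.

240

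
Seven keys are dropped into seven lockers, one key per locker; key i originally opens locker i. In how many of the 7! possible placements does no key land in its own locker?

1854

The subfactorial !7 = [7!/e] (nearest integer).
7! = 5040, and 5040/e ≈ 1854.11, so !7 = 1854.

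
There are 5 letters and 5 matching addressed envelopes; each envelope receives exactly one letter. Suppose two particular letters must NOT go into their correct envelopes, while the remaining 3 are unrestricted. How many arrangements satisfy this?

78

Let A_j be the event that the j-th constrained one is fixed. By inclusion-exclusion over the 2 events:
Σ_{j=0}^{2} (-1)^j C(2,j)(5-j)!
= C(2,0)·5! - C(2,1)·4! + C(2,2)·3!
= 120 - 48 + 6
= 78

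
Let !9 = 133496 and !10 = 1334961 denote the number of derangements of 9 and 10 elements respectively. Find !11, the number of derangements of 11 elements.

!11 = (11-1)·(!10 + !9) = 10·(1334961 + 133496) = 10·1468457 = 14684570.

14684570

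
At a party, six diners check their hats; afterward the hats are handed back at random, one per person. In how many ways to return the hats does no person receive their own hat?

265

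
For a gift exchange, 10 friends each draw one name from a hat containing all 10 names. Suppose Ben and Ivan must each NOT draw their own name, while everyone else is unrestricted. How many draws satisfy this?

2943360

Inclusion-exclusion on the 2 forbidden self-matches:
Σ_{j=0}^{2} (-1)^j C(2,j)(10-j)!
= C(2,0)·10! - C(2,1)·9! + C(2,2)·8!
= 3628800 - 725760 + 40320
= 2943360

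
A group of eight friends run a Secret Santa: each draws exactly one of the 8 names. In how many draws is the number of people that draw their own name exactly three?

2464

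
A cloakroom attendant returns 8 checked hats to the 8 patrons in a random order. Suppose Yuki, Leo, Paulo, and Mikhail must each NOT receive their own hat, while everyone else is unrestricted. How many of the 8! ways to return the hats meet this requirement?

Let A_j be the event that the j-th constrained one is fixed. By inclusion-exclusion over the 4 events:
Σ_{j=0}^{4} (-1)^j C(4,j)(8-j)!
= C(4,0)·8! - C(4,1)·7! + C(4,2)·6! - C(4,3)·5! + C(4,4)·4!
= 40320 - 20160 + 4320 - 480 + 24
= 24024

24024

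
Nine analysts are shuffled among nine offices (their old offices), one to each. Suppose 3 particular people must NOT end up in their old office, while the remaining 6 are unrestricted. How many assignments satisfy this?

Inclusion-exclusion on the 3 forbidden self-matches:
Σ_{j=0}^{3} (-1)^j C(3,j)(9-j)!
= C(3,0)·9! - C(3,1)·8! + C(3,2)·7! - C(3,3)·6!
= 362880 - 120960 + 15120 - 720
= 256320

256320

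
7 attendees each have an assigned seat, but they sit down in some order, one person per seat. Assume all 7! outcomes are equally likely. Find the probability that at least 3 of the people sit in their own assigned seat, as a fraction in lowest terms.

407/5040

Favorable outcomes: Σ_{i≥3} C(7,i)·!(7-i) = 35·9 + 35·2 + 21·1 + 7·0 + 1·1 = 407.
Total outcomes: 7! = 5040.
Probability = 407/5040 = 407/5040.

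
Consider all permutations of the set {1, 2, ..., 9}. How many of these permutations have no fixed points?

!9 = 9! · Σ_{k=0}^{9} (-1)^k/k!
= 9! - 9!/1! + 9!/2! - 9!/3! + 9!/4! - 9!/5! + 9!/6! - 9!/7! + 9!/8! - 9!/9!
= 362880 - 362880 + 181440 - 60480 + 15120 - 3024 + 504 - 72 + 9 - 1
= 133496

133496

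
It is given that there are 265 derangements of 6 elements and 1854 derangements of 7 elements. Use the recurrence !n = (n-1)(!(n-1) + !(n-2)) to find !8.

!8 = (8-1)·(!7 + !6) = 7·(1854 + 265) = 7·2119 = 14833.

14833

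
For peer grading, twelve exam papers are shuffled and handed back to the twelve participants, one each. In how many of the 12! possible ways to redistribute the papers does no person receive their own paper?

176214841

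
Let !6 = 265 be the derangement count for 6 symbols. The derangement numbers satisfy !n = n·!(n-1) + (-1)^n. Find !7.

!7 = 7·265 - 1 = 1854.

1854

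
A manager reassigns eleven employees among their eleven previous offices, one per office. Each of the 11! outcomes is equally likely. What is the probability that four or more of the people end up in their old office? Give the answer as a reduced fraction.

378967/19958400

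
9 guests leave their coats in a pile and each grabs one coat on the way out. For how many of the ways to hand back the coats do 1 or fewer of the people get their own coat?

266993

# with exactly i fixed is C(9,i)·!(9-i); sum over i=0..1:
  i=0: C(9,0)·!9 = 1·133496 = 133496
  i=1: C(9,1)·!8 = 9·14833 = 133497
Total = 266993.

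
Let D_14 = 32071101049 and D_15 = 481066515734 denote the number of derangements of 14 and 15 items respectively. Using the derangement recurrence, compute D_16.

D_16 = (16-1)·(D_15 + D_14) = 15·(481066515734 + 32071101049) = 15·513137616783 = 7697064251745.

7697064251745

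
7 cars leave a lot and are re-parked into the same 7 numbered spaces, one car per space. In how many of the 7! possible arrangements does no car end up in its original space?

1854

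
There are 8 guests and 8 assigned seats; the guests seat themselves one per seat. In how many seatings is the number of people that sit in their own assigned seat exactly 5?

112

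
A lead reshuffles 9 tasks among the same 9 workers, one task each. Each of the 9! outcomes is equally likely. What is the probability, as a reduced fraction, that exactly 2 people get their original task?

103/560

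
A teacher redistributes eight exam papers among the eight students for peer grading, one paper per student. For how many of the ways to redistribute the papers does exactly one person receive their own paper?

14832

Choose which one of the 8 is fixed: C(8,1) = 8.
The other 7 form a derangement: !7 = 1854.
Total: 8 × 1854 = 14832.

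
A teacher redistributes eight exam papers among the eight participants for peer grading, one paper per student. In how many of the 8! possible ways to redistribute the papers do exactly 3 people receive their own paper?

Choose which 3 of the 8 are fixed: C(8,3) = 56.
The remaining 5 must be deranged: !5 = 44.
Total: 56 × 44 = 2464.

2464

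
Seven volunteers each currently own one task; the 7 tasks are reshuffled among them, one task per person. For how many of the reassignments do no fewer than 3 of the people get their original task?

407

Sum C(7,i)·!(7-i) for i = 3..7:
  i=3: C(7,3)·!4 = 35·9 = 315
  i=4: C(7,4)·!3 = 35·2 = 70
  i=5: C(7,5)·!2 = 21·1 = 21
  i=6: C(7,6)·!1 = 7·0 = 0
  i=7: C(7,7)·!0 = 1·1 = 1
Total = 407.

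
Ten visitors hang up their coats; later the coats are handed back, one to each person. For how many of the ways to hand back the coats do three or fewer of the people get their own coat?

3559886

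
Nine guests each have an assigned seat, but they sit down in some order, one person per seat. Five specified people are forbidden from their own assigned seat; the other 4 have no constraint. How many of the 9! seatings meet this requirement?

205056

Inclusion-exclusion on the 5 forbidden self-matches:
Σ_{j=0}^{5} (-1)^j C(5,j)(9-j)!
= C(5,0)·9! - C(5,1)·8! + C(5,2)·7! - C(5,3)·6! + C(5,4)·5! - C(5,5)·4!
= 362880 - 201600 + 50400 - 7200 + 600 - 24
= 205056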